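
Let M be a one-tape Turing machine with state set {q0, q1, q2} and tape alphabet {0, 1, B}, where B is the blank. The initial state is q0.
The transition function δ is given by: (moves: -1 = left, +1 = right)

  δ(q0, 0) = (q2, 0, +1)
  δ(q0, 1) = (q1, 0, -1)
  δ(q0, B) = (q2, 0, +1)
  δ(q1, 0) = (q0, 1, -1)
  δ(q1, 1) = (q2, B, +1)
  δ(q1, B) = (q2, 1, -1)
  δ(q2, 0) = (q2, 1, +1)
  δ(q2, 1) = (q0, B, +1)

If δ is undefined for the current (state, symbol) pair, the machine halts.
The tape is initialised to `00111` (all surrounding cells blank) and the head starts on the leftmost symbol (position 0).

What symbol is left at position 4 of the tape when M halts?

q0 | [0]0111BB   read 0 → write 0, move +1, go to q2
q2 | 0[0]111BB   read 0 → write 1, move +1, go to q2
q2 | 01[1]11BB   read 1 → write B, move +1, go to q0
q0 | 01B[1]1BB   read 1 → write 0, move -1, go to q1
q1 | 01[B]01BB   read B → write 1, move -1, go to q2
q2 | 0[1]101BB   read 1 → write B, move +1, go to q0
q0 | 0B[1]01BB   read 1 → write 0, move -1, go to q1
q1 | 0[B]001BB   read B → write 1, move -1, go to q2
q2 | [0]1001BB   read 0 → write 1, move +1, go to q2
q2 | 1[1]001BB   read 1 → write B, move +1, go to q0
q0 | 1B[0]01BB   read 0 → write 0, move +1, go to q2
q2 | 1B0[0]1BB   read 0 → write 1, move +1, go to q2
q2 | 1B01[1]BB   read 1 → write B, move +1, go to q0
q0 | 1B01B[B]B   read B → write 0, move +1, go to q2
q2 | 1B01B0[B]
Cell 4 holds B when M halts.

B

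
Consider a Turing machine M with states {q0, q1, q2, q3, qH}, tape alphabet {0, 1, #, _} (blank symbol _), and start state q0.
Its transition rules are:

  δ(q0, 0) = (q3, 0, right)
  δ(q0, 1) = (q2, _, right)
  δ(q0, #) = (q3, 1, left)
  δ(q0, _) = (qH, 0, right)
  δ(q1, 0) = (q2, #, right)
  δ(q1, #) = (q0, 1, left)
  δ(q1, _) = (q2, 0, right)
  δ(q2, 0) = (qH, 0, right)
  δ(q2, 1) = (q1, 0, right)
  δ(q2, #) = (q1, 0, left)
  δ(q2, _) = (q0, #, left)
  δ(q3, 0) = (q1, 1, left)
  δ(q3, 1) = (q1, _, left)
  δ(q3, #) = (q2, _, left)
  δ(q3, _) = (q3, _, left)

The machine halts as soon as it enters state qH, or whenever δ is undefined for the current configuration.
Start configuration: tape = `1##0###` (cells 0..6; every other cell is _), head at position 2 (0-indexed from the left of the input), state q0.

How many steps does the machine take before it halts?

16

state=q0 head=2 tape=1#[#]0###   (q0,#)→(q3,1,left)
state=q3 head=1 tape=1[#]10###   (q3,#)→(q2,_,left)
state=q2 head=0 tape=[1]_10###   (q2,1)→(q1,0,right)
state=q1 head=1 tape=0[_]10###   (q1,_)→(q2,0,right)
state=q2 head=2 tape=00[1]0###   (q2,1)→(q1,0,right)
state=q1 head=3 tape=000[0]###   (q1,0)→(q2,#,right)
state=q2 head=4 tape=000#[#]##   (q2,#)→(q1,0,left)
state=q1 head=3 tape=000[#]0##   (q1,#)→(q0,1,left)
state=q0 head=2 tape=00[0]10##   (q0,0)→(q3,0,right)
state=q3 head=3 tape=000[1]0##   (q3,1)→(q1,_,left)
state=q1 head=2 tape=00[0]_0##   (q1,0)→(q2,#,right)
state=q2 head=3 tape=00#[_]0##   (q2,_)→(q0,#,left)
state=q0 head=2 tape=00[#]#0##   (q0,#)→(q3,1,left)
state=q3 head=1 tape=0[0]1#0##   (q3,0)→(q1,1,left)
state=q1 head=0 tape=[0]11#0##   (q1,0)→(q2,#,right)
state=q2 head=1 tape=#[1]1#0##   (q2,1)→(q1,0,right)
state=q1 head=2 tape=#0[1]#0##
M halts after 16 transitions.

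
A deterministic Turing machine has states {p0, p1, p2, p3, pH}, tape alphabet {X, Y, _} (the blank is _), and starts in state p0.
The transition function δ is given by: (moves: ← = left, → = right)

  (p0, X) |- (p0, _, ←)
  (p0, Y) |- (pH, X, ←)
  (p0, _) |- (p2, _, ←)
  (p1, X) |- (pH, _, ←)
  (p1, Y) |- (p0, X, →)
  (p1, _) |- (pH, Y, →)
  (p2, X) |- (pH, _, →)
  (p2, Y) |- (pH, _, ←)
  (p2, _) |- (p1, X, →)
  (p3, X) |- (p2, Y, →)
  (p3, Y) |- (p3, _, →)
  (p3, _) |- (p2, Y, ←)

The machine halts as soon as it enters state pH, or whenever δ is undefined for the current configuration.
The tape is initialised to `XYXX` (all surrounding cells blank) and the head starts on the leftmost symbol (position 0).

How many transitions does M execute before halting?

p0 | __[X]YXX   read X → write _, move ←, go to p0
p0 | _[_]_YXX   read _ → write _, move ←, go to p2
p2 | [_]__YXX   read _ → write X, move →, go to p1
p1 | X[_]_YXX   read _ → write Y, move →, go to pH
pH | XY[_]YXX
M halts after 4 transitions.

4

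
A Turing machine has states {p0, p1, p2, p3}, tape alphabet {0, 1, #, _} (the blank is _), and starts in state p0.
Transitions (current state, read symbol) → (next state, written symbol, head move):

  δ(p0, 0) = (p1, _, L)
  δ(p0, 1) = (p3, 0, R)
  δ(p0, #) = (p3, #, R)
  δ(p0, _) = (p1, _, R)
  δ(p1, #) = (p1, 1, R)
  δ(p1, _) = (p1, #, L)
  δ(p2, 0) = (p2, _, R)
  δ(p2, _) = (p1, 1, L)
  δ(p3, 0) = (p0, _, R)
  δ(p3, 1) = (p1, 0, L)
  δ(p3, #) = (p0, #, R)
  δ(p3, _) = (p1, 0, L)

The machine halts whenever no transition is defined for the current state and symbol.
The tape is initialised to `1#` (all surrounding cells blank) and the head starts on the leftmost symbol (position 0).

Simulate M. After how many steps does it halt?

state=p0 head=0 tape=[1]#___   (p0,1)→(p3,0,R)
state=p3 head=1 tape=0[#]___   (p3,#)→(p0,#,R)
state=p0 head=2 tape=0#[_]__   (p0,_)→(p1,_,R)
state=p1 head=3 tape=0#_[_]_   (p1,_)→(p1,#,L)
state=p1 head=2 tape=0#[_]#_   (p1,_)→(p1,#,L)
state=p1 head=1 tape=0[#]##_   (p1,#)→(p1,1,R)
state=p1 head=2 tape=01[#]#_   (p1,#)→(p1,1,R)
state=p1 head=3 tape=011[#]_   (p1,#)→(p1,1,R)
state=p1 head=4 tape=0111[_]   (p1,_)→(p1,#,L)
state=p1 head=3 tape=011[1]#
M halts after 9 transitions.

9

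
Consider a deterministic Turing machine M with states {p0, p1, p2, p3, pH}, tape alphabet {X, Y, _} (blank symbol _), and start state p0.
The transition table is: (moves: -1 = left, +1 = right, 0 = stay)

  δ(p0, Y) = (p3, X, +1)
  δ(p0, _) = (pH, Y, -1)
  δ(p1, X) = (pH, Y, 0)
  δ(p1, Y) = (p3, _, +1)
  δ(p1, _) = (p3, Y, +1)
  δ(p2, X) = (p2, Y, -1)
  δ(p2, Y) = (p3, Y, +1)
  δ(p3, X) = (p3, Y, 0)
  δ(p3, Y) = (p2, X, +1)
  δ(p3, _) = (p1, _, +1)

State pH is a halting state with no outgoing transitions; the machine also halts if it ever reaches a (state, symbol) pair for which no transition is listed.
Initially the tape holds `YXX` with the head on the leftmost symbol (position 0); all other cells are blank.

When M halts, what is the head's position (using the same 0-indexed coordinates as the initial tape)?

state=p0 head=0 tape=_[Y]XX   (p0,Y)→(p3,X,+1)
state=p3 head=1 tape=_X[X]X   (p3,X)→(p3,Y,0)
state=p3 head=1 tape=_X[Y]X   (p3,Y)→(p2,X,+1)
state=p2 head=2 tape=_XX[X]   (p2,X)→(p2,Y,-1)
state=p2 head=1 tape=_X[X]Y   (p2,X)→(p2,Y,-1)
state=p2 head=0 tape=_[X]YY   (p2,X)→(p2,Y,-1)
state=p2 head=-1 tape=[_]YYY
At halt the head is at cell -1.

-1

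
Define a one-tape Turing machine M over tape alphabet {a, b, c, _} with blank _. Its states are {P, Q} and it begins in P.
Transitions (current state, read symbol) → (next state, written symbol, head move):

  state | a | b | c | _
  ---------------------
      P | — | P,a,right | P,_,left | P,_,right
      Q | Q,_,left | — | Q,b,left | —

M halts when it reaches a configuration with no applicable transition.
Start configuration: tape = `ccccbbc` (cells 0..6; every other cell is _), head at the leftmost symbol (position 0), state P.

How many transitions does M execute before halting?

15

P | _[c]cccbbc   read c → write _, move left, go to P
P | [_]_cccbbc   read _ → write _, move right, go to P
P | _[_]cccbbc   read _ → write _, move right, go to P
P | __[c]ccbbc   read c → write _, move left, go to P
P | _[_]_ccbbc   read _ → write _, move right, go to P
P | __[_]ccbbc   read _ → write _, move right, go to P
P | ___[c]cbbc   read c → write _, move left, go to P
P | __[_]_cbbc   read _ → write _, move right, go to P
P | ___[_]cbbc   read _ → write _, move right, go to P
P | ____[c]bbc   read c → write _, move left, go to P
P | ___[_]_bbc   read _ → write _, move right, go to P
P | ____[_]bbc   read _ → write _, move right, go to P
P | _____[b]bc   read b → write a, move right, go to P
P | _____a[b]c   read b → write a, move right, go to P
P | _____aa[c]   read c → write _, move left, go to P
P | _____a[a]_
M halts after 15 transitions.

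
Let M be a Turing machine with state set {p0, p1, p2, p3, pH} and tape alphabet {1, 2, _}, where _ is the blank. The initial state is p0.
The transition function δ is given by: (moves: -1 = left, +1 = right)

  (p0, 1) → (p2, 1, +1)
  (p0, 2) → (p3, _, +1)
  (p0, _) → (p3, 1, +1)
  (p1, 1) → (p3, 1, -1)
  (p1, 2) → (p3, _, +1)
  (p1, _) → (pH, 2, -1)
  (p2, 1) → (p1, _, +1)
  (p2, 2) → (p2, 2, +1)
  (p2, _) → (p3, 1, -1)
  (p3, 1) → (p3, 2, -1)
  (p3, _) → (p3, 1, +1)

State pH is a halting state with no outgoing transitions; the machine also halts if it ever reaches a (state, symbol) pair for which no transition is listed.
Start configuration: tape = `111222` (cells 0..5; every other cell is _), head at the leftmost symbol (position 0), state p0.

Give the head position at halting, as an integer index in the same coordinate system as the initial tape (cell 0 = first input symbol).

0

state=p0 head=0 tape=_[1]11222   (p0,1)→(p2,1,+1)
state=p2 head=1 tape=_1[1]1222   (p2,1)→(p1,_,+1)
state=p1 head=2 tape=_1_[1]222   (p1,1)→(p3,1,-1)
state=p3 head=1 tape=_1[_]1222   (p3,_)→(p3,1,+1)
state=p3 head=2 tape=_11[1]222   (p3,1)→(p3,2,-1)
state=p3 head=1 tape=_1[1]2222   (p3,1)→(p3,2,-1)
state=p3 head=0 tape=_[1]22222   (p3,1)→(p3,2,-1)
state=p3 head=-1 tape=[_]222222   (p3,_)→(p3,1,+1)
state=p3 head=0 tape=1[2]22222
At halt the head is at cell 0.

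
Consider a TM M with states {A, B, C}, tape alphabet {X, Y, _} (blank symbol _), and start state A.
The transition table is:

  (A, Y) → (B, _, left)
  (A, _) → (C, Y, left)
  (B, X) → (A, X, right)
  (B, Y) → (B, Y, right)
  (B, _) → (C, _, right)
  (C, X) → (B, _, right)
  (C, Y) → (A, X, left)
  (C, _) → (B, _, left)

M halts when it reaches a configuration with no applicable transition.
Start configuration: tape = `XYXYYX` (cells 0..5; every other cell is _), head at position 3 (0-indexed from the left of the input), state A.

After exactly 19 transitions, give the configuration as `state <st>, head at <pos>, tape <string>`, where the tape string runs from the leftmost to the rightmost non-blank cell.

state C, head at 8, tape XY_YY_Y

state=A head=3 tape=XYX[Y]YX___   (A,Y)→(B,_,left)
state=B head=2 tape=XY[X]_YX___   (B,X)→(A,X,right)
state=A head=3 tape=XYX[_]YX___   (A,_)→(C,Y,left)
state=C head=2 tape=XY[X]YYX___   (C,X)→(B,_,right)
state=B head=3 tape=XY_[Y]YX___   (B,Y)→(B,Y,right)
state=B head=4 tape=XY_Y[Y]X___   (B,Y)→(B,Y,right)
state=B head=5 tape=XY_YY[X]___   (B,X)→(A,X,right)
state=A head=6 tape=XY_YYX[_]__   (A,_)→(C,Y,left)
state=C head=5 tape=XY_YY[X]Y__   (C,X)→(B,_,right)
state=B head=6 tape=XY_YY_[Y]__   (B,Y)→(B,Y,right)
state=B head=7 tape=XY_YY_Y[_]_   (B,_)→(C,_,right)
state=C head=8 tape=XY_YY_Y_[_]   (C,_)→(B,_,left)
state=B head=7 tape=XY_YY_Y[_]_   (B,_)→(C,_,right)
state=C head=8 tape=XY_YY_Y_[_]   (C,_)→(B,_,left)
state=B head=7 tape=XY_YY_Y[_]_   (B,_)→(C,_,right)
state=C head=8 tape=XY_YY_Y_[_]   (C,_)→(B,_,left)
state=B head=7 tape=XY_YY_Y[_]_   (B,_)→(C,_,right)
state=C head=8 tape=XY_YY_Y_[_]   (C,_)→(B,_,left)
state=B head=7 tape=XY_YY_Y[_]_   (B,_)→(C,_,right)
state=C head=8 tape=XY_YY_Y_[_]
After 19 steps: state C, head at 8, tape XY_YY_Y.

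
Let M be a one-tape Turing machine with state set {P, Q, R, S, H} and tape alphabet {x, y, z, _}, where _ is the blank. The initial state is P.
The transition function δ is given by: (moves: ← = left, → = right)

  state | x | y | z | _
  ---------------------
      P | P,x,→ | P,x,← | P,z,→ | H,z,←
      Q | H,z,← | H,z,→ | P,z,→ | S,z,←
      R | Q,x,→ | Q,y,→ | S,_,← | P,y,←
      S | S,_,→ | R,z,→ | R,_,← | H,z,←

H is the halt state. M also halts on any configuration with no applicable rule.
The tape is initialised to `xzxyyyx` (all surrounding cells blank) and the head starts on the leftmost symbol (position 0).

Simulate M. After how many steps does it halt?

14

state=P head=0 tape=[x]zxyyyx_   (P,x)→(P,x,→)
state=P head=1 tape=x[z]xyyyx_   (P,z)→(P,z,→)
state=P head=2 tape=xz[x]yyyx_   (P,x)→(P,x,→)
state=P head=3 tape=xzx[y]yyx_   (P,y)→(P,x,←)
state=P head=2 tape=xz[x]xyyx_   (P,x)→(P,x,→)
state=P head=3 tape=xzx[x]yyx_   (P,x)→(P,x,→)
state=P head=4 tape=xzxx[y]yx_   (P,y)→(P,x,←)
state=P head=3 tape=xzx[x]xyx_   (P,x)→(P,x,→)
state=P head=4 tape=xzxx[x]yx_   (P,x)→(P,x,→)
state=P head=5 tape=xzxxx[y]x_   (P,y)→(P,x,←)
state=P head=4 tape=xzxx[x]xx_   (P,x)→(P,x,→)
state=P head=5 tape=xzxxx[x]x_   (P,x)→(P,x,→)
state=P head=6 tape=xzxxxx[x]_   (P,x)→(P,x,→)
state=P head=7 tape=xzxxxxx[_]   (P,_)→(H,z,←)
state=H head=6 tape=xzxxxx[x]z
M halts after 14 transitions.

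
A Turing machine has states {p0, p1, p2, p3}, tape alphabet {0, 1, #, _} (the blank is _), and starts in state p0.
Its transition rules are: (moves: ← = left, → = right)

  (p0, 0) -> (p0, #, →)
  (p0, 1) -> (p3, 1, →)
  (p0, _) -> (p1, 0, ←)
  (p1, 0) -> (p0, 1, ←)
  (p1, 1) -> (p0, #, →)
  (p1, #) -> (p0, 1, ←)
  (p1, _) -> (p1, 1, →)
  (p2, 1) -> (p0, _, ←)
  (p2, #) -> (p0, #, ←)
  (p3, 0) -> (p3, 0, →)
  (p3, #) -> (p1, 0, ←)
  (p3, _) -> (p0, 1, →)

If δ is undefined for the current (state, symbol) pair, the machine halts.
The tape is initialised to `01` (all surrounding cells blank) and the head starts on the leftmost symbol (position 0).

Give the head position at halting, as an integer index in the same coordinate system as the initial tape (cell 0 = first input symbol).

p0 | [0]1___   read 0 → write #, move →, go to p0
p0 | #[1]___   read 1 → write 1, move →, go to p3
p3 | #1[_]__   read _ → write 1, move →, go to p0
p0 | #11[_]_   read _ → write 0, move ←, go to p1
p1 | #1[1]0_   read 1 → write #, move →, go to p0
p0 | #1#[0]_   read 0 → write #, move →, go to p0
p0 | #1##[_]   read _ → write 0, move ←, go to p1
p1 | #1#[#]0   read # → write 1, move ←, go to p0
p0 | #1[#]10
At halt the head is at cell 2.

2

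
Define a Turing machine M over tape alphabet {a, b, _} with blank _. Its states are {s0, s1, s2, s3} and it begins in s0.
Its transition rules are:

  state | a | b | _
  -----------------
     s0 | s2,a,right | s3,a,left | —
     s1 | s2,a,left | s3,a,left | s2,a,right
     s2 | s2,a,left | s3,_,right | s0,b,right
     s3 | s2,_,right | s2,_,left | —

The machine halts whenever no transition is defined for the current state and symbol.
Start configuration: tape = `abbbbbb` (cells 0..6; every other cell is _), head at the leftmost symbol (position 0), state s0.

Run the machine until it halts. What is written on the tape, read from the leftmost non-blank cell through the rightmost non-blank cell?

state=s0 head=0 tape=[a]bbbbbb   (s0,a)→(s2,a,right)
state=s2 head=1 tape=a[b]bbbbb   (s2,b)→(s3,_,right)
state=s3 head=2 tape=a_[b]bbbb   (s3,b)→(s2,_,left)
state=s2 head=1 tape=a[_]_bbbb   (s2,_)→(s0,b,right)
state=s0 head=2 tape=ab[_]bbbb
The non-blank tape span at halt is ab_bbbb.

ab_bbbb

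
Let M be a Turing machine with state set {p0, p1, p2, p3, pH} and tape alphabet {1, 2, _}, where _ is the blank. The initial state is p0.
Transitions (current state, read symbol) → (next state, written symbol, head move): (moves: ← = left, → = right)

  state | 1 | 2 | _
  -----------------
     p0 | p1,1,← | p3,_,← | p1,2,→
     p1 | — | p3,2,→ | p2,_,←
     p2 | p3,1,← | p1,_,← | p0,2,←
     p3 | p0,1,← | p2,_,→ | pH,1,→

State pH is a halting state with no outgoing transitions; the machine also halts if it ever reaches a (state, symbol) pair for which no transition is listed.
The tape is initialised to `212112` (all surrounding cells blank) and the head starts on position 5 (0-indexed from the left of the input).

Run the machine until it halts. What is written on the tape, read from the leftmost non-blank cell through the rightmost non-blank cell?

p0 | _21211[2]   read 2 → write _, move ←, go to p3
p3 | _2121[1]_   read 1 → write 1, move ←, go to p0
p0 | _212[1]1_   read 1 → write 1, move ←, go to p1
p1 | _21[2]11_   read 2 → write 2, move →, go to p3
p3 | _212[1]1_   read 1 → write 1, move ←, go to p0
p0 | _21[2]11_   read 2 → write _, move ←, go to p3
p3 | _2[1]_11_   read 1 → write 1, move ←, go to p0
p0 | _[2]1_11_   read 2 → write _, move ←, go to p3
p3 | [_]_1_11_   read _ → write 1, move →, go to pH
pH | 1[_]1_11_
The non-blank tape span at halt is 1_1_11.

1_1_11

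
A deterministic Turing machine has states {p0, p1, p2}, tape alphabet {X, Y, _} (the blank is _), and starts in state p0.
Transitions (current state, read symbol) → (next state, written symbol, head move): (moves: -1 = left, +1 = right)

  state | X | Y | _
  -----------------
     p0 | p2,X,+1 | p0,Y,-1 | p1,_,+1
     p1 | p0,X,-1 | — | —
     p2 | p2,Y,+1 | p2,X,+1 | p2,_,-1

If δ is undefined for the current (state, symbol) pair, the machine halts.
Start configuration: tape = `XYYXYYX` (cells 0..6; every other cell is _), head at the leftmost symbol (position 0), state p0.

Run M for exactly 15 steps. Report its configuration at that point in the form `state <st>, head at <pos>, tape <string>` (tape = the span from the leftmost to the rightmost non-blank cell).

state=p0 head=0 tape=[X]YYXYYX_   (p0,X)→(p2,X,+1)
state=p2 head=1 tape=X[Y]YXYYX_   (p2,Y)→(p2,X,+1)
state=p2 head=2 tape=XX[Y]XYYX_   (p2,Y)→(p2,X,+1)
state=p2 head=3 tape=XXX[X]YYX_   (p2,X)→(p2,Y,+1)
state=p2 head=4 tape=XXXY[Y]YX_   (p2,Y)→(p2,X,+1)
state=p2 head=5 tape=XXXYX[Y]X_   (p2,Y)→(p2,X,+1)
state=p2 head=6 tape=XXXYXX[X]_   (p2,X)→(p2,Y,+1)
state=p2 head=7 tape=XXXYXXY[_]   (p2,_)→(p2,_,-1)
state=p2 head=6 tape=XXXYXX[Y]_   (p2,Y)→(p2,X,+1)
state=p2 head=7 tape=XXXYXXX[_]   (p2,_)→(p2,_,-1)
state=p2 head=6 tape=XXXYXX[X]_   (p2,X)→(p2,Y,+1)
state=p2 head=7 tape=XXXYXXY[_]   (p2,_)→(p2,_,-1)
state=p2 head=6 tape=XXXYXX[Y]_   (p2,Y)→(p2,X,+1)
state=p2 head=7 tape=XXXYXXX[_]   (p2,_)→(p2,_,-1)
state=p2 head=6 tape=XXXYXX[X]_   (p2,X)→(p2,Y,+1)
state=p2 head=7 tape=XXXYXXY[_]
After 15 steps: state p2, head at 7, tape XXXYXXY.

state p2, head at 7, tape XXXYXXY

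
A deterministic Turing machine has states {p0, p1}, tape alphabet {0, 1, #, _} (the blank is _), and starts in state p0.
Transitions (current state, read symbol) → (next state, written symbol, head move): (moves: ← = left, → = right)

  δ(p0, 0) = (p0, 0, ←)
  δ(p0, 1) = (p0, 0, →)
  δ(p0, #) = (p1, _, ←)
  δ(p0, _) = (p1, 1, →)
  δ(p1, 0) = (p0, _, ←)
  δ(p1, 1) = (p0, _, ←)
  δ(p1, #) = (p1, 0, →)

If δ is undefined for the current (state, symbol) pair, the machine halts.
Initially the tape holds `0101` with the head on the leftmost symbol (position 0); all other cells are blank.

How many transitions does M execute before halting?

state=p0 head=0 tape=_[0]101_   (p0,0)→(p0,0,←)
state=p0 head=-1 tape=[_]0101_   (p0,_)→(p1,1,→)
state=p1 head=0 tape=1[0]101_   (p1,0)→(p0,_,←)
state=p0 head=-1 tape=[1]_101_   (p0,1)→(p0,0,→)
state=p0 head=0 tape=0[_]101_   (p0,_)→(p1,1,→)
state=p1 head=1 tape=01[1]01_   (p1,1)→(p0,_,←)
state=p0 head=0 tape=0[1]_01_   (p0,1)→(p0,0,→)
state=p0 head=1 tape=00[_]01_   (p0,_)→(p1,1,→)
state=p1 head=2 tape=001[0]1_   (p1,0)→(p0,_,←)
state=p0 head=1 tape=00[1]_1_   (p0,1)→(p0,0,→)
state=p0 head=2 tape=000[_]1_   (p0,_)→(p1,1,→)
state=p1 head=3 tape=0001[1]_   (p1,1)→(p0,_,←)
state=p0 head=2 tape=000[1]__   (p0,1)→(p0,0,→)
state=p0 head=3 tape=0000[_]_   (p0,_)→(p1,1,→)
state=p1 head=4 tape=00001[_]
M halts after 14 transitions.

14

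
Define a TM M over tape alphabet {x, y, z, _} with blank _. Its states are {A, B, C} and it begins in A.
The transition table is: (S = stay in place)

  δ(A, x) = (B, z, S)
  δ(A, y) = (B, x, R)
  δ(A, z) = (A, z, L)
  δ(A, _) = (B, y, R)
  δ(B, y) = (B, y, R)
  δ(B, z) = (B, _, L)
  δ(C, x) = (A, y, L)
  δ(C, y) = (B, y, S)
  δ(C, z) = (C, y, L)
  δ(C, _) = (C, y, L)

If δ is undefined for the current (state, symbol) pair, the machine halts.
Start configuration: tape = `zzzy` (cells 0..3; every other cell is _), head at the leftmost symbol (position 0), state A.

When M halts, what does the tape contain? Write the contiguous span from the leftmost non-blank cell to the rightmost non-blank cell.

state=A head=0 tape=_[z]zzy   (A,z)→(A,z,L)
state=A head=-1 tape=[_]zzzy   (A,_)→(B,y,R)
state=B head=0 tape=y[z]zzy   (B,z)→(B,_,L)
state=B head=-1 tape=[y]_zzy   (B,y)→(B,y,R)
state=B head=0 tape=y[_]zzy
The non-blank tape span at halt is y_zzy.

y_zzy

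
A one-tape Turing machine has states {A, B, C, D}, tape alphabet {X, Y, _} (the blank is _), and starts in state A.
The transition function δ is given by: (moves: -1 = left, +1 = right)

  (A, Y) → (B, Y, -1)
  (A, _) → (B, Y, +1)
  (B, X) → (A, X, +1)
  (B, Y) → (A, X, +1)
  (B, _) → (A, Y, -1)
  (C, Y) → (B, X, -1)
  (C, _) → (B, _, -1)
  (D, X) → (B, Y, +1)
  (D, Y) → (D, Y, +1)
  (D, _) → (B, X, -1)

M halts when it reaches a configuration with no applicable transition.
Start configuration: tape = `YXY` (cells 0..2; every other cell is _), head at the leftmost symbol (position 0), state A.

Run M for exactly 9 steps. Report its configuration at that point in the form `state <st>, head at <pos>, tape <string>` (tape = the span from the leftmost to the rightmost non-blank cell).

A | __[Y]XY   read Y → write Y, move -1, go to B
B | _[_]YXY   read _ → write Y, move -1, go to A
A | [_]YYXY   read _ → write Y, move +1, go to B
B | Y[Y]YXY   read Y → write X, move +1, go to A
A | YX[Y]XY   read Y → write Y, move -1, go to B
B | Y[X]YXY   read X → write X, move +1, go to A
A | YX[Y]XY   read Y → write Y, move -1, go to B
B | Y[X]YXY   read X → write X, move +1, go to A
A | YX[Y]XY   read Y → write Y, move -1, go to B
B | Y[X]YXY
After 9 steps: state B, head at -1, tape YXYXY.

state B, head at -1, tape YXYXY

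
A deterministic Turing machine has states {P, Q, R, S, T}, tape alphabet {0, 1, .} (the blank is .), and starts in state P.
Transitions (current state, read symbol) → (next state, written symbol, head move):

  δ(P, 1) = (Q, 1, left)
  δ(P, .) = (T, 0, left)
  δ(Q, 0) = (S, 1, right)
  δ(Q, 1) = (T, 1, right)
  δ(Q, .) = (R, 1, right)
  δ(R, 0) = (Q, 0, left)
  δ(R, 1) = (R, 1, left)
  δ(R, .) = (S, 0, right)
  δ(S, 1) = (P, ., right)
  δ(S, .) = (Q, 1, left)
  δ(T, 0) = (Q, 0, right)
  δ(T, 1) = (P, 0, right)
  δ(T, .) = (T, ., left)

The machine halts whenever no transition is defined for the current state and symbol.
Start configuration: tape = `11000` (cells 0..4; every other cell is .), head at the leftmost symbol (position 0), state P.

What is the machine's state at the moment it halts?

state=P head=0 tape=...[1]1000   (P,1)→(Q,1,left)
state=Q head=-1 tape=..[.]11000   (Q,.)→(R,1,right)
state=R head=0 tape=..1[1]1000   (R,1)→(R,1,left)
state=R head=-1 tape=..[1]11000   (R,1)→(R,1,left)
state=R head=-2 tape=.[.]111000   (R,.)→(S,0,right)
state=S head=-1 tape=.0[1]11000   (S,1)→(P,.,right)
state=P head=0 tape=.0.[1]1000   (P,1)→(Q,1,left)
state=Q head=-1 tape=.0[.]11000   (Q,.)→(R,1,right)
state=R head=0 tape=.01[1]1000   (R,1)→(R,1,left)
state=R head=-1 tape=.0[1]11000   (R,1)→(R,1,left)
state=R head=-2 tape=.[0]111000   (R,0)→(Q,0,left)
state=Q head=-3 tape=[.]0111000   (Q,.)→(R,1,right)
state=R head=-2 tape=1[0]111000   (R,0)→(Q,0,left)
state=Q head=-3 tape=[1]0111000   (Q,1)→(T,1,right)
state=T head=-2 tape=1[0]111000   (T,0)→(Q,0,right)
state=Q head=-1 tape=10[1]11000   (Q,1)→(T,1,right)
state=T head=0 tape=101[1]1000   (T,1)→(P,0,right)
state=P head=1 tape=1010[1]000   (P,1)→(Q,1,left)
state=Q head=0 tape=101[0]1000   (Q,0)→(S,1,right)
state=S head=1 tape=1011[1]000   (S,1)→(P,.,right)
state=P head=2 tape=1011.[0]00
No transition is defined for (P, 0); M halts in state P.

P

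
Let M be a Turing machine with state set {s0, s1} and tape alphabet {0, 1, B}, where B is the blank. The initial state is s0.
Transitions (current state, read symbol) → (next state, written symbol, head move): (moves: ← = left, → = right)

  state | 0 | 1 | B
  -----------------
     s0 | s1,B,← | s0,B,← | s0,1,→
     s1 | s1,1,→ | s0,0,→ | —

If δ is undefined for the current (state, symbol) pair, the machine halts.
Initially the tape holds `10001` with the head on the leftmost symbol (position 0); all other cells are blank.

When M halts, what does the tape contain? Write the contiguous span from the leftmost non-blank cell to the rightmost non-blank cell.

s0 | B[1]0001   read 1 → write B, move ←, go to s0
s0 | [B]B0001   read B → write 1, move →, go to s0
s0 | 1[B]0001   read B → write 1, move →, go to s0
s0 | 11[0]001   read 0 → write B, move ←, go to s1
s1 | 1[1]B001   read 1 → write 0, move →, go to s0
s0 | 10[B]001   read B → write 1, move →, go to s0
s0 | 101[0]01   read 0 → write B, move ←, go to s1
s1 | 10[1]B01   read 1 → write 0, move →, go to s0
s0 | 100[B]01   read B → write 1, move →, go to s0
s0 | 1001[0]1   read 0 → write B, move ←, go to s1
s1 | 100[1]B1   read 1 → write 0, move →, go to s0
s0 | 1000[B]1   read B → write 1, move →, go to s0
s0 | 10001[1]   read 1 → write B, move ←, go to s0
s0 | 1000[1]B   read 1 → write B, move ←, go to s0
s0 | 100[0]BB   read 0 → write B, move ←, go to s1
s1 | 10[0]BBB   read 0 → write 1, move →, go to s1
s1 | 101[B]BB
The non-blank tape span at halt is 101.

101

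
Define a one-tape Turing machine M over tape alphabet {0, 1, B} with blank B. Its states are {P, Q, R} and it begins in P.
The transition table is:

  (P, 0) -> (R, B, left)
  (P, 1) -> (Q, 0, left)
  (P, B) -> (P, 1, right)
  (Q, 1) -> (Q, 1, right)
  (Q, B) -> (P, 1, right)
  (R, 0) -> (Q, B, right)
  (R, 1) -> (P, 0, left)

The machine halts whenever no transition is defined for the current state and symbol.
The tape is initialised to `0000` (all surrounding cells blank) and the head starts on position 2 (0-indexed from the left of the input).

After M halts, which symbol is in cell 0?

P | B00[0]0   read 0 → write B, move left, go to R
R | B0[0]B0   read 0 → write B, move right, go to Q
Q | B0B[B]0   read B → write 1, move right, go to P
P | B0B1[0]   read 0 → write B, move left, go to R
R | B0B[1]B   read 1 → write 0, move left, go to P
P | B0[B]0B   read B → write 1, move right, go to P
P | B01[0]B   read 0 → write B, move left, go to R
R | B0[1]BB   read 1 → write 0, move left, go to P
P | B[0]0BB   read 0 → write B, move left, go to R
R | [B]B0BB
Cell 0 holds B when M halts.

B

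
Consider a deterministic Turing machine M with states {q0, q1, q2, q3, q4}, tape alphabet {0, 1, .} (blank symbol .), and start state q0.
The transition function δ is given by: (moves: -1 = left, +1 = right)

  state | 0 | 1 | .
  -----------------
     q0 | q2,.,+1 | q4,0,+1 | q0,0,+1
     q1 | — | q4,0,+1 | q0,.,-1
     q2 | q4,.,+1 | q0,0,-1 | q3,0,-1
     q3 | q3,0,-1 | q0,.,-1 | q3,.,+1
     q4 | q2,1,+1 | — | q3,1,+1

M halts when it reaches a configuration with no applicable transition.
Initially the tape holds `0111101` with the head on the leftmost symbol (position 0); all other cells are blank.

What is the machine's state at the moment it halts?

q4

q0 | [0]111101   read 0 → write ., move +1, go to q2
q2 | .[1]11101   read 1 → write 0, move -1, go to q0
q0 | [.]011101   read . → write 0, move +1, go to q0
q0 | 0[0]11101   read 0 → write ., move +1, go to q2
q2 | 0.[1]1101   read 1 → write 0, move -1, go to q0
q0 | 0[.]01101   read . → write 0, move +1, go to q0
q0 | 00[0]1101   read 0 → write ., move +1, go to q2
q2 | 00.[1]101   read 1 → write 0, move -1, go to q0
q0 | 00[.]0101   read . → write 0, move +1, go to q0
q0 | 000[0]101   read 0 → write ., move +1, go to q2
q2 | 000.[1]01   read 1 → write 0, move -1, go to q0
q0 | 000[.]001   read . → write 0, move +1, go to q0
q0 | 0000[0]01   read 0 → write ., move +1, go to q2
q2 | 0000.[0]1   read 0 → write ., move +1, go to q4
q4 | 0000..[1]
No transition is defined for (q4, 1); M halts in state q4.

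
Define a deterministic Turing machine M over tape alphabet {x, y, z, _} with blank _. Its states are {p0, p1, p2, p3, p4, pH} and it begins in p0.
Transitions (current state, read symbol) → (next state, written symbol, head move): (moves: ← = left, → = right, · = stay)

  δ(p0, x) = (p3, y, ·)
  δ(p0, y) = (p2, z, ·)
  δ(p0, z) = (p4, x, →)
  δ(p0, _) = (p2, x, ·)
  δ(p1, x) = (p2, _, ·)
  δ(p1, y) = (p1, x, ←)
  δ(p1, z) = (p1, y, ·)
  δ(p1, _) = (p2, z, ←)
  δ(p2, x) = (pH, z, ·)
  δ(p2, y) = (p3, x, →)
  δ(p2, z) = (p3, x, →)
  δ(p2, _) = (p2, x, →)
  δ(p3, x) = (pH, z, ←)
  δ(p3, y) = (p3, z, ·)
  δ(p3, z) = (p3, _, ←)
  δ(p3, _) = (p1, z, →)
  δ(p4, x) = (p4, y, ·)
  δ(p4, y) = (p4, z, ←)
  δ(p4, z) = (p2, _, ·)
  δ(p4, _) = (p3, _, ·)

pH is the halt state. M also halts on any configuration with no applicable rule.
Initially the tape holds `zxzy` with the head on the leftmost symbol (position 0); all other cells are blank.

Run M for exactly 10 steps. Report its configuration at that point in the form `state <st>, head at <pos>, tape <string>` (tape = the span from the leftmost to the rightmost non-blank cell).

state p1, head at -1, tape yxzzy

state=p0 head=0 tape=_[z]xzy   (p0,z)→(p4,x,→)
state=p4 head=1 tape=_x[x]zy   (p4,x)→(p4,y,·)
state=p4 head=1 tape=_x[y]zy   (p4,y)→(p4,z,←)
state=p4 head=0 tape=_[x]zzy   (p4,x)→(p4,y,·)
state=p4 head=0 tape=_[y]zzy   (p4,y)→(p4,z,←)
state=p4 head=-1 tape=[_]zzzy   (p4,_)→(p3,_,·)
state=p3 head=-1 tape=[_]zzzy   (p3,_)→(p1,z,→)
state=p1 head=0 tape=z[z]zzy   (p1,z)→(p1,y,·)
state=p1 head=0 tape=z[y]zzy   (p1,y)→(p1,x,←)
state=p1 head=-1 tape=[z]xzzy   (p1,z)→(p1,y,·)
state=p1 head=-1 tape=[y]xzzy
After 10 steps: state p1, head at -1, tape yxzzy.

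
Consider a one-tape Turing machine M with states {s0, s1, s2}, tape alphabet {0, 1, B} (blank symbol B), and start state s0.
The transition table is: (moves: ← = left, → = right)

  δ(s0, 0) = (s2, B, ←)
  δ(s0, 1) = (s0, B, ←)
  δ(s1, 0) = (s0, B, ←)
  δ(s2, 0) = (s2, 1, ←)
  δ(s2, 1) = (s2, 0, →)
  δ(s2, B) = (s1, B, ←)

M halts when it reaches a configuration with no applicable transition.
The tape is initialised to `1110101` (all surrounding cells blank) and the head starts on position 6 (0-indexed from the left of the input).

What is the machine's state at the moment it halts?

s0 | B111010[1]   read 1 → write B, move ←, go to s0
s0 | B11101[0]B   read 0 → write B, move ←, go to s2
s2 | B1110[1]BB   read 1 → write 0, move →, go to s2
s2 | B11100[B]B   read B → write B, move ←, go to s1
s1 | B1110[0]BB   read 0 → write B, move ←, go to s0
s0 | B111[0]BBB   read 0 → write B, move ←, go to s2
s2 | B11[1]BBBB   read 1 → write 0, move →, go to s2
s2 | B110[B]BBB   read B → write B, move ←, go to s1
s1 | B11[0]BBBB   read 0 → write B, move ←, go to s0
s0 | B1[1]BBBBB   read 1 → write B, move ←, go to s0
s0 | B[1]BBBBBB   read 1 → write B, move ←, go to s0
s0 | [B]BBBBBBB
No transition is defined for (s0, B); M halts in state s0.

s0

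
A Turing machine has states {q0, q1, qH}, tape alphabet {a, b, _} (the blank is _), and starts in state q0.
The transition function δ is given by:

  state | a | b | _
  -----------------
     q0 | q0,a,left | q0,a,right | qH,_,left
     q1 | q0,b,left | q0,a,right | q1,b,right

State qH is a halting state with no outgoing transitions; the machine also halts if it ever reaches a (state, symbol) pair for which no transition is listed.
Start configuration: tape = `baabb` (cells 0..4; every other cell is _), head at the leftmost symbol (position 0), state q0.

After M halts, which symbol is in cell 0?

state=q0 head=0 tape=__[b]aabb   (q0,b)→(q0,a,right)
state=q0 head=1 tape=__a[a]abb   (q0,a)→(q0,a,left)
state=q0 head=0 tape=__[a]aabb   (q0,a)→(q0,a,left)
state=q0 head=-1 tape=_[_]aaabb   (q0,_)→(qH,_,left)
state=qH head=-2 tape=[_]_aaabb
Cell 0 holds a when M halts.

a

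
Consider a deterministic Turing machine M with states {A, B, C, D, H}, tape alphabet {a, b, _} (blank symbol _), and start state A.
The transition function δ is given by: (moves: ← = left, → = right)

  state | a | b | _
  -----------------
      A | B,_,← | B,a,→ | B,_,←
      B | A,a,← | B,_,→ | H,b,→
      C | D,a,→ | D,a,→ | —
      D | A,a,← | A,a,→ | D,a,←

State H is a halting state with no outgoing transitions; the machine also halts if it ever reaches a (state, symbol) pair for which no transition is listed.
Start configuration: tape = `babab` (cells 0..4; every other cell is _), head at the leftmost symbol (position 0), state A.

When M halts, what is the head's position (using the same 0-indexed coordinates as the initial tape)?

0

A | _[b]abab   read b → write a, move →, go to B
B | _a[a]bab   read a → write a, move ←, go to A
A | _[a]abab   read a → write _, move ←, go to B
B | [_]_abab   read _ → write b, move →, go to H
H | b[_]abab
At halt the head is at cell 0.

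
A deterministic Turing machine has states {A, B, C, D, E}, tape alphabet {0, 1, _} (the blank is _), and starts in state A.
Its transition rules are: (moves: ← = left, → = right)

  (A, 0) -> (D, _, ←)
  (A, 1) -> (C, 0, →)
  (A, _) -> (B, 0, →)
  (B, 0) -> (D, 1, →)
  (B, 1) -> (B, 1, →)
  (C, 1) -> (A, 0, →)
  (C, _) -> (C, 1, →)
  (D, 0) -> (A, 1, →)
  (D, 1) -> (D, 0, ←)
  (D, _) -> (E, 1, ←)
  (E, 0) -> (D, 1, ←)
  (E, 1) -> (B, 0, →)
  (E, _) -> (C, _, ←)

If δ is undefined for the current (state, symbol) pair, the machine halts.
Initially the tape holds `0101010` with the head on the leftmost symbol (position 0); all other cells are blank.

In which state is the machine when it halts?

B

state=A head=0 tape=______[0]101010   (A,0)→(D,_,←)
state=D head=-1 tape=_____[_]_101010   (D,_)→(E,1,←)
state=E head=-2 tape=____[_]1_101010   (E,_)→(C,_,←)
state=C head=-3 tape=___[_]_1_101010   (C,_)→(C,1,→)
state=C head=-2 tape=___1[_]1_101010   (C,_)→(C,1,→)
state=C head=-1 tape=___11[1]_101010   (C,1)→(A,0,→)
state=A head=0 tape=___110[_]101010   (A,_)→(B,0,→)
state=B head=1 tape=___1100[1]01010   (B,1)→(B,1,→)
state=B head=2 tape=___11001[0]1010   (B,0)→(D,1,→)
state=D head=3 tape=___110011[1]010   (D,1)→(D,0,←)
state=D head=2 tape=___11001[1]0010   (D,1)→(D,0,←)
state=D head=1 tape=___1100[1]00010   (D,1)→(D,0,←)
state=D head=0 tape=___110[0]000010   (D,0)→(A,1,→)
state=A head=1 tape=___1101[0]00010   (A,0)→(D,_,←)
state=D head=0 tape=___110[1]_00010   (D,1)→(D,0,←)
state=D head=-1 tape=___11[0]0_00010   (D,0)→(A,1,→)
state=A head=0 tape=___111[0]_00010   (A,0)→(D,_,←)
state=D head=-1 tape=___11[1]__00010   (D,1)→(D,0,←)
state=D head=-2 tape=___1[1]0__00010   (D,1)→(D,0,←)
state=D head=-3 tape=___[1]00__00010   (D,1)→(D,0,←)
state=D head=-4 tape=__[_]000__00010   (D,_)→(E,1,←)
state=E head=-5 tape=_[_]1000__00010   (E,_)→(C,_,←)
state=C head=-6 tape=[_]_1000__00010   (C,_)→(C,1,→)
state=C head=-5 tape=1[_]1000__00010   (C,_)→(C,1,→)
state=C head=-4 tape=11[1]000__00010   (C,1)→(A,0,→)
state=A head=-3 tape=110[0]00__00010   (A,0)→(D,_,←)
state=D head=-4 tape=11[0]_00__00010   (D,0)→(A,1,→)
state=A head=-3 tape=111[_]00__00010   (A,_)→(B,0,→)
state=B head=-2 tape=1110[0]0__00010   (B,0)→(D,1,→)
state=D head=-1 tape=11101[0]__00010   (D,0)→(A,1,→)
state=A head=0 tape=111011[_]_00010   (A,_)→(B,0,→)
state=B head=1 tape=1110110[_]00010
No transition is defined for (B, _); M halts in state B.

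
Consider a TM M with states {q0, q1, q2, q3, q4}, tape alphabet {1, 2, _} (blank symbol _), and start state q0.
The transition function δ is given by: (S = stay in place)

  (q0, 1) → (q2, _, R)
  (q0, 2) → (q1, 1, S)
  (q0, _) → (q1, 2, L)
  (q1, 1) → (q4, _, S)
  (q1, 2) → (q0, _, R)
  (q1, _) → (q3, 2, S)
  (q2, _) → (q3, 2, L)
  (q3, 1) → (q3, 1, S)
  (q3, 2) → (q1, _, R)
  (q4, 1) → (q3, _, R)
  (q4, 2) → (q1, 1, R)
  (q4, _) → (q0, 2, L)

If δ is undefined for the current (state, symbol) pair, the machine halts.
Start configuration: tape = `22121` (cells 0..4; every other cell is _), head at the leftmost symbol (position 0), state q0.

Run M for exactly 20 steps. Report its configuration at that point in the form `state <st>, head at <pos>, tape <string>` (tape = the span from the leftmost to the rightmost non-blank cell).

state q1, head at -1, tape 222121

q0 | __[2]2121   read 2 → write 1, move S, go to q1
q1 | __[1]2121   read 1 → write _, move S, go to q4
q4 | __[_]2121   read _ → write 2, move L, go to q0
q0 | _[_]22121   read _ → write 2, move L, go to q1
q1 | [_]222121   read _ → write 2, move S, go to q3
q3 | [2]222121   read 2 → write _, move R, go to q1
q1 | _[2]22121   read 2 → write _, move R, go to q0
q0 | __[2]2121   read 2 → write 1, move S, go to q1
q1 | __[1]2121   read 1 → write _, move S, go to q4
q4 | __[_]2121   read _ → write 2, move L, go to q0
q0 | _[_]22121   read _ → write 2, move L, go to q1
q1 | [_]222121   read _ → write 2, move S, go to q3
q3 | [2]222121   read 2 → write _, move R, go to q1
q1 | _[2]22121   read 2 → write _, move R, go to q0
q0 | __[2]2121   read 2 → write 1, move S, go to q1
q1 | __[1]2121   read 1 → write _, move S, go to q4
q4 | __[_]2121   read _ → write 2, move L, go to q0
q0 | _[_]22121   read _ → write 2, move L, go to q1
q1 | [_]222121   read _ → write 2, move S, go to q3
q3 | [2]222121   read 2 → write _, move R, go to q1
q1 | _[2]22121
After 20 steps: state q1, head at -1, tape 222121.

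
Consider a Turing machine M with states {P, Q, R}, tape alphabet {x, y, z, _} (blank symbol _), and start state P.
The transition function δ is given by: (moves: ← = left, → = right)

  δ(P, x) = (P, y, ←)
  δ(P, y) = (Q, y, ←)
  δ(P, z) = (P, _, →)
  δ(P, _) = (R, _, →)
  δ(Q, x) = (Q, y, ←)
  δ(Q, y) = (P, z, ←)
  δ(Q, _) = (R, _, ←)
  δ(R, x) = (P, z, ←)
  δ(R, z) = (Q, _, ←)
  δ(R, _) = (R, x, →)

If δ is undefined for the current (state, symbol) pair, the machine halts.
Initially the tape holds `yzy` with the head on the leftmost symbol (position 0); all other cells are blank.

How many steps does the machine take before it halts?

4

state=P head=0 tape=__[y]zy   (P,y)→(Q,y,←)
state=Q head=-1 tape=_[_]yzy   (Q,_)→(R,_,←)
state=R head=-2 tape=[_]_yzy   (R,_)→(R,x,→)
state=R head=-1 tape=x[_]yzy   (R,_)→(R,x,→)
state=R head=0 tape=xx[y]zy
M halts after 4 transitions.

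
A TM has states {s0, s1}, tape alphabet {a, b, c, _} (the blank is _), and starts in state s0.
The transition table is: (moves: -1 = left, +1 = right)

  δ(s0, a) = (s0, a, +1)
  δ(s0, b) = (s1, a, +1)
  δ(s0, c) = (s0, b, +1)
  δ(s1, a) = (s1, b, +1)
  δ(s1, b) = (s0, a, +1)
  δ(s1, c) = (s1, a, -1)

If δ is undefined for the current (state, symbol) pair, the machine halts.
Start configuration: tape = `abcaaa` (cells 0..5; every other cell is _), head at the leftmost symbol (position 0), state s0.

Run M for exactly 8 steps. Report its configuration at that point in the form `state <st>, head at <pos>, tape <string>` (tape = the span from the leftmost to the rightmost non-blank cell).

state s1, head at 6, tape abbbbb

state=s0 head=0 tape=[a]bcaaa_   (s0,a)→(s0,a,+1)
state=s0 head=1 tape=a[b]caaa_   (s0,b)→(s1,a,+1)
state=s1 head=2 tape=aa[c]aaa_   (s1,c)→(s1,a,-1)
state=s1 head=1 tape=a[a]aaaa_   (s1,a)→(s1,b,+1)
state=s1 head=2 tape=ab[a]aaa_   (s1,a)→(s1,b,+1)
state=s1 head=3 tape=abb[a]aa_   (s1,a)→(s1,b,+1)
state=s1 head=4 tape=abbb[a]a_   (s1,a)→(s1,b,+1)
state=s1 head=5 tape=abbbb[a]_   (s1,a)→(s1,b,+1)
state=s1 head=6 tape=abbbbb[_]
After 8 steps: state s1, head at 6, tape abbbbb.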